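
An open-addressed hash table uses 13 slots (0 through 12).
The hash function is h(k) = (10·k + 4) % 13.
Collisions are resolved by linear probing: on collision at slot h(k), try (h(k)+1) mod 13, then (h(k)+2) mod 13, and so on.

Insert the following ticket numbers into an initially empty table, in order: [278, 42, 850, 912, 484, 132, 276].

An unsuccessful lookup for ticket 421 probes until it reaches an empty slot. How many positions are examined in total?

3

Insert 278: h=2, slot 2 empty -> index 2.
Insert 42: h=8, slot 8 empty -> index 8.
Insert 850: h=2, slot 2 occupied -> index 3.
Insert 912: h=11, slot 11 empty -> index 11.
Insert 484: h=8, slot 8 occupied -> index 9.
Insert 132: h=11, slot 11 occupied -> index 12.
Insert 276: h=8, slots 8,9 occupied -> index 10.
Table: [—, —, 278, 850, —, —, —, —, 42, 484, 276, 912, 132]
Lookup 421: h=2, probe 2,3,4 → slot 4 empty, not found.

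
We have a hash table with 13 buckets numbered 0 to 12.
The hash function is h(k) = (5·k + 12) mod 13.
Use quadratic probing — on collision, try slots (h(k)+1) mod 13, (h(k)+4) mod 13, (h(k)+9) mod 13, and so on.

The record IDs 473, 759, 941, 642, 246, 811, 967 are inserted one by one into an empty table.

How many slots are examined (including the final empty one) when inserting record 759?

473: h=11 → slot 11
759: h=11, probe 11,12 → slot 12
941: h=11, probe 11,12,2 → slot 2
642: h=11, probe 11,12,2,7 → slot 7
246: h=7, probe 7,8 → slot 8
811: h=11, probe 11,12,2,7,1 → slot 1
967: h=11, probe 11,12,2,7,1,10 → slot 10
Table: [_, 811, 941, _, _, _, _, 642, 246, _, 967, 473, 759]

2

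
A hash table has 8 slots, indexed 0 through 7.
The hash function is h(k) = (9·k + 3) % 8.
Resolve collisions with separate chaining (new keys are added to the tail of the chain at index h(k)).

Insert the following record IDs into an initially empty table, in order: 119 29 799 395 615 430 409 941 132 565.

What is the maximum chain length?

3

Insert 119: h=2, bucket 2 empty → new chain.
Insert 29: h=0, bucket 0 empty → new chain.
Insert 799: h=2, bucket 2 nonempty → append to chain.
Insert 395: h=6, bucket 6 empty → new chain.
Insert 615: h=2, bucket 2 nonempty → append to chain.
Insert 430: h=1, bucket 1 empty → new chain.
Insert 409: h=4, bucket 4 empty → new chain.
Insert 941: h=0, bucket 0 nonempty → append to chain.
Insert 132: h=7, bucket 7 empty → new chain.
Insert 565: h=0, bucket 0 nonempty → append to chain.
Final buckets:
0: 29 -> 941 -> 565
1: 430
2: 119 -> 799 -> 615
3: —
4: 409
5: —
6: 395
7: 132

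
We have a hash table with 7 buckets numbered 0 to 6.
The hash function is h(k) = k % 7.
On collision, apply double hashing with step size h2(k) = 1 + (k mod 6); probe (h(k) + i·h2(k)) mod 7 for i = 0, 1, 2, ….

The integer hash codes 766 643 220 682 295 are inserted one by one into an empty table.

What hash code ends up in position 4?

766 hashes to 3; slot 3 is free -> place at 3.
643 hashes to 6; slot 6 is free -> place at 6.
220 hashes to 3, h2=5; 3 taken -> place at 1.
682 hashes to 3, h2=5; 3,1,6 taken -> place at 4.
295 hashes to 1, h2=2; 1,3 taken -> place at 5.
Table: [—, 220, —, 766, 682, 295, 643]

682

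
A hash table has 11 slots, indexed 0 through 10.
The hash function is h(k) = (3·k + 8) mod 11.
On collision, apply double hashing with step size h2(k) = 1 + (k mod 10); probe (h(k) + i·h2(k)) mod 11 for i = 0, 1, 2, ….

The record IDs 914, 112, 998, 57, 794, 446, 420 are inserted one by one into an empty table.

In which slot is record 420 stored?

914 hashes to 0; slot 0 is free -> place at 0.
112 hashes to 3; slot 3 is free -> place at 3.
998 hashes to 10; slot 10 is free -> place at 10.
57 hashes to 3, h2=8; 3,0 taken -> place at 8.
794 hashes to 3, h2=5; 3,8 taken -> place at 2.
446 hashes to 4; slot 4 is free -> place at 4.
420 hashes to 3, h2=1; 3,4 taken -> place at 5.
Table: [914, ∅, 794, 112, 446, 420, ∅, ∅, 57, ∅, 998]

5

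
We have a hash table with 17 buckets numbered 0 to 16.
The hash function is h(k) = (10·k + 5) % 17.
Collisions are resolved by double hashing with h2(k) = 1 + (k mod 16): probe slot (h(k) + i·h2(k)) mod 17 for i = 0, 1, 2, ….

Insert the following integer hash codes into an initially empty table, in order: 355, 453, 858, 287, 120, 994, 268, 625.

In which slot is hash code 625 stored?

5

355 hashes to 2; slot 2 is free → place at 2.
453 hashes to 13; slot 13 is free → place at 13.
858 hashes to 0; slot 0 is free → place at 0.
287 hashes to 2, h2=16; 2 taken → place at 1.
120 hashes to 15; slot 15 is free → place at 15.
994 hashes to 0, h2=3; 0 taken → place at 3.
268 hashes to 16; slot 16 is free → place at 16.
625 hashes to 16, h2=2; 16,1,3 taken → place at 5.
Table: [858, 287, 355, 994, _, 625, _, _, _, _, _, _, _, 453, _, 120, 268]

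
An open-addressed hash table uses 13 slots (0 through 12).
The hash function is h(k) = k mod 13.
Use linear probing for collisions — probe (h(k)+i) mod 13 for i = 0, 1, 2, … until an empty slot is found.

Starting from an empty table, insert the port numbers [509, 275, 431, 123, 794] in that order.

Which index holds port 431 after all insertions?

4

Insert 509: h=2, slot 2 empty → index 2.
Insert 275: h=2, slot 2 occupied → index 3.
Insert 431: h=2, slots 2,3 occupied → index 4.
Insert 123: h=6, slot 6 empty → index 6.
Insert 794: h=1, slot 1 empty → index 1.
Table: [-, 794, 509, 275, 431, -, 123, -, -, -, -, -, -]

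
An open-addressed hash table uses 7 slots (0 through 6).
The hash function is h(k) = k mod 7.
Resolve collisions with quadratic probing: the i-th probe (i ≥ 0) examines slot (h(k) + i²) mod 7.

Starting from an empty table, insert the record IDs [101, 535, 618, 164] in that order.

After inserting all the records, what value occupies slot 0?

164

Insert 101: h=3, slot 3 empty -> index 3.
Insert 535: h=3, slot 3 occupied -> index 4.
Insert 618: h=2, slot 2 empty -> index 2.
Insert 164: h=3, slots 3,4 occupied -> index 0.
Table: [164, —, 618, 101, 535, —, —]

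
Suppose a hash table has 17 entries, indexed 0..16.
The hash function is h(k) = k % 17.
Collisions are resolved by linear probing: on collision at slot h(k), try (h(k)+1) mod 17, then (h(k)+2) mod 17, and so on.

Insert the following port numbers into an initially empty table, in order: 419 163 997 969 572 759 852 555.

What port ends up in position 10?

419 hashes to 11; slot 11 is free => place at 11.
163 hashes to 10; slot 10 is free => place at 10.
997 hashes to 11; 11 taken => place at 12.
969 hashes to 0; slot 0 is free => place at 0.
572 hashes to 11; 11,12 taken => place at 13.
759 hashes to 11; 11,12,13 taken => place at 14.
852 hashes to 2; slot 2 is free => place at 2.
555 hashes to 11; 11,12,13,14 taken => place at 15.
Table: [969, ∅, 852, ∅, ∅, ∅, ∅, ∅, ∅, ∅, 163, 419, 997, 572, 759, 555, ∅]

163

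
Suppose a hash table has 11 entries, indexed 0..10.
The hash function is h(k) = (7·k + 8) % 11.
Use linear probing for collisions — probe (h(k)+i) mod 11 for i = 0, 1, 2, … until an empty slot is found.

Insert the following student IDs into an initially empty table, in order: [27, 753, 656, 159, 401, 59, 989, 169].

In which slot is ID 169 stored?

6

27 hashes to 10; slot 10 is free => place at 10.
753 hashes to 10; 10 taken => place at 0.
656 hashes to 2; slot 2 is free => place at 2.
159 hashes to 10; 10,0 taken => place at 1.
401 hashes to 10; 10,0,1,2 taken => place at 3.
59 hashes to 3; 3 taken => place at 4.
989 hashes to 1; 1,2,3,4 taken => place at 5.
169 hashes to 3; 3,4,5 taken => place at 6.
Table: [753, 159, 656, 401, 59, 989, 169, ∅, ∅, ∅, 27]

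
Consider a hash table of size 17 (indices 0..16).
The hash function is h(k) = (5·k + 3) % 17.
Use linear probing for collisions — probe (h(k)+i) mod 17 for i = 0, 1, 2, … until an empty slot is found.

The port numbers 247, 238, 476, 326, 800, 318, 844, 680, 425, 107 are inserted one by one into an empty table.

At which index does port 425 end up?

6

Insert 247: h=14, slot 14 empty → index 14.
Insert 238: h=3, slot 3 empty → index 3.
Insert 476: h=3, slot 3 occupied → index 4.
Insert 326: h=1, slot 1 empty → index 1.
Insert 800: h=8, slot 8 empty → index 8.
Insert 318: h=12, slot 12 empty → index 12.
Insert 844: h=7, slot 7 empty → index 7.
Insert 680: h=3, slots 3,4 occupied → index 5.
Insert 425: h=3, slots 3,4,5 occupied → index 6.
Insert 107: h=11, slot 11 empty → index 11.
Table: [., 326, ., 238, 476, 680, 425, 844, 800, ., ., 107, 318, ., 247, ., .]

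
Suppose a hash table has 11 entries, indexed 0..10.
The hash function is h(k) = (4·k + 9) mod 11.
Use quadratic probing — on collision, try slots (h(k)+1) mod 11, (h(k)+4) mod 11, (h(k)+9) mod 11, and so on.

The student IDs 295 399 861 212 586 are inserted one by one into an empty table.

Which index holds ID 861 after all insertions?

0

295 hashes to 1; slot 1 is free => place at 1.
399 hashes to 10; slot 10 is free => place at 10.
861 hashes to 10; 10 taken => place at 0.
212 hashes to 10; 10,0 taken => place at 3.
586 hashes to 10; 10,0,3 taken => place at 8.
Table: [861, 295, _, 212, _, _, _, _, 586, _, 399]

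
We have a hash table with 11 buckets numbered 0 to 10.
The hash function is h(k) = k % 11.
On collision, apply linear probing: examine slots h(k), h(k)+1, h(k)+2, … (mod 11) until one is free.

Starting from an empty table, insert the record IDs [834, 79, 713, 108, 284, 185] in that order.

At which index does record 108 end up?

0

834 hashes to 9; slot 9 is free -> place at 9.
79 hashes to 2; slot 2 is free -> place at 2.
713 hashes to 9; 9 taken -> place at 10.
108 hashes to 9; 9,10 taken -> place at 0.
284 hashes to 9; 9,10,0 taken -> place at 1.
185 hashes to 9; 9,10,0,1,2 taken -> place at 3.
Table: [108, 284, 79, 185, ., ., ., ., ., 834, 713]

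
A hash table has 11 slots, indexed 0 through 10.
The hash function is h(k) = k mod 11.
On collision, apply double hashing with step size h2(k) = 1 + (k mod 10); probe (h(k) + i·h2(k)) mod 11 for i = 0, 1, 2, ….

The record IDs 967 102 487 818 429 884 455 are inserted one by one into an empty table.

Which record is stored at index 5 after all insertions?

455

Insert 967: h=10, slot 10 empty => index 10.
Insert 102: h=3, slot 3 empty => index 3.
Insert 487: h=3, h2=8, slot 3 occupied => index 0.
Insert 818: h=4, slot 4 empty => index 4.
Insert 429: h=0, h2=10, slots 0,10 occupied => index 9.
Insert 884: h=4, h2=5, slots 4,9,3 occupied => index 8.
Insert 455: h=4, h2=6, slots 4,10 occupied => index 5.
Table: [487, ∅, ∅, 102, 818, 455, ∅, ∅, 884, 429, 967]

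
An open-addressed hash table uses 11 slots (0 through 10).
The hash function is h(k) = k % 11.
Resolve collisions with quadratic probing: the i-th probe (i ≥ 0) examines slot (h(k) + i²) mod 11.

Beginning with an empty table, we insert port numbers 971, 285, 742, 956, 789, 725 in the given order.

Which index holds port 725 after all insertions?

4

971: h=3 -> slot 3
285: h=10 -> slot 10
742: h=5 -> slot 5
956: h=10, probe 10,0 -> slot 0
789: h=8 -> slot 8
725: h=10, probe 10,0,3,8,4 -> slot 4
Table: [956, _, _, 971, 725, 742, _, _, 789, _, 285]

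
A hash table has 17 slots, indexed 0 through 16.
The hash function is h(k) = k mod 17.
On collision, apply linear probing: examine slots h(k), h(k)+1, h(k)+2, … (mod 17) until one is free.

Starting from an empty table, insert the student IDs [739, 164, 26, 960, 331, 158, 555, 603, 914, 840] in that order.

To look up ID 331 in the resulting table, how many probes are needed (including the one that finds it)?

739: h=8 -> slot 8
164: h=11 -> slot 11
26: h=9 -> slot 9
960: h=8, probe 8,9,10 -> slot 10
331: h=8, probe 8,9,10,11,12 -> slot 12
158: h=5 -> slot 5
555: h=11, probe 11,12,13 -> slot 13
603: h=8, probe 8,9,10,11,12,13,14 -> slot 14
914: h=13, probe 13,14,15 -> slot 15
840: h=7 -> slot 7
Table: [., ., ., ., ., 158, ., 840, 739, 26, 960, 164, 331, 555, 603, 914, .]
Lookup 331: h=8, probe 8,9,10,11,12 → found at 12.

5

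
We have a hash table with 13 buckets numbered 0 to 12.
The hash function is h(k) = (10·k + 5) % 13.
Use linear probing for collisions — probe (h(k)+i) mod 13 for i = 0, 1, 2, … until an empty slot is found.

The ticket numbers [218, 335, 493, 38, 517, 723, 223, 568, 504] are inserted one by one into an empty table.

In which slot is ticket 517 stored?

Insert 218: h=1, slot 1 empty -> index 1.
Insert 335: h=1, slot 1 occupied -> index 2.
Insert 493: h=8, slot 8 empty -> index 8.
Insert 38: h=8, slot 8 occupied -> index 9.
Insert 517: h=1, slots 1,2 occupied -> index 3.
Insert 723: h=7, slot 7 empty -> index 7.
Insert 223: h=12, slot 12 empty -> index 12.
Insert 568: h=4, slot 4 empty -> index 4.
Insert 504: h=1, slots 1,2,3,4 occupied -> index 5.
Table: [., 218, 335, 517, 568, 504, ., 723, 493, 38, ., ., 223]

3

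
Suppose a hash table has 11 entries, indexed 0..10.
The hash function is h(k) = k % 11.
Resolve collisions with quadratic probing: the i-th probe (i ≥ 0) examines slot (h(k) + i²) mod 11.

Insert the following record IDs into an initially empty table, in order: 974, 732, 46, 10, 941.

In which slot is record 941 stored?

4

974 hashes to 6; slot 6 is free => place at 6.
732 hashes to 6; 6 taken => place at 7.
46 hashes to 2; slot 2 is free => place at 2.
10 hashes to 10; slot 10 is free => place at 10.
941 hashes to 6; 6,7,10 taken => place at 4.
Table: [—, —, 46, —, 941, —, 974, 732, —, —, 10]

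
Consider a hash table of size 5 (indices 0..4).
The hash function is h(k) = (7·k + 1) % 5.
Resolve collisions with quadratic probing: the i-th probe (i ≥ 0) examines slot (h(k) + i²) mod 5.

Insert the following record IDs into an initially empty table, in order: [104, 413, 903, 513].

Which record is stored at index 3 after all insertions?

104 hashes to 4; slot 4 is free → place at 4.
413 hashes to 2; slot 2 is free → place at 2.
903 hashes to 2; 2 taken → place at 3.
513 hashes to 2; 2,3 taken → place at 1.
Table: [-, 513, 413, 903, 104]

903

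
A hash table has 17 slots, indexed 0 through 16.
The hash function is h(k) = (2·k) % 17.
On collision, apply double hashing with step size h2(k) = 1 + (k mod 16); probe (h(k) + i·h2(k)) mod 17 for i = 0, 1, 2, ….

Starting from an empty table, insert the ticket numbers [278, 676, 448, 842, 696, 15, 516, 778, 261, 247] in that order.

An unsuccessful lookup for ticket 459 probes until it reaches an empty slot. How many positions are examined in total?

4

278 hashes to 12; slot 12 is free -> place at 12.
676 hashes to 9; slot 9 is free -> place at 9.
448 hashes to 12, h2=1; 12 taken -> place at 13.
842 hashes to 1; slot 1 is free -> place at 1.
696 hashes to 15; slot 15 is free -> place at 15.
15 hashes to 13, h2=16; 13,12 taken -> place at 11.
516 hashes to 12, h2=5; 12 taken -> place at 0.
778 hashes to 9, h2=11; 9 taken -> place at 3.
261 hashes to 12, h2=6; 12,1 taken -> place at 7.
247 hashes to 1, h2=8; 1,9,0 taken -> place at 8.
Table: [516, 842, ∅, 778, ∅, ∅, ∅, 261, 247, 676, ∅, 15, 278, 448, ∅, 696, ∅]
Lookup 459: h=0, h2=12, probe 0,12,7,2 → slot 2 empty, not found.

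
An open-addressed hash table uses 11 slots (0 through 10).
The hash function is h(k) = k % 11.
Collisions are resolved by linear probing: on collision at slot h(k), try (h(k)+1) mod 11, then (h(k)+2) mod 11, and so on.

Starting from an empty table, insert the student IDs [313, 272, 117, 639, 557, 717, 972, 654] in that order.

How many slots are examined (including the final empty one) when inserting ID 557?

3

Insert 313: h=5, slot 5 empty → index 5.
Insert 272: h=8, slot 8 empty → index 8.
Insert 117: h=7, slot 7 empty → index 7.
Insert 639: h=1, slot 1 empty → index 1.
Insert 557: h=7, slots 7,8 occupied → index 9.
Insert 717: h=2, slot 2 empty → index 2.
Insert 972: h=4, slot 4 empty → index 4.
Insert 654: h=5, slot 5 occupied → index 6.
Table: [-, 639, 717, -, 972, 313, 654, 117, 272, 557, -]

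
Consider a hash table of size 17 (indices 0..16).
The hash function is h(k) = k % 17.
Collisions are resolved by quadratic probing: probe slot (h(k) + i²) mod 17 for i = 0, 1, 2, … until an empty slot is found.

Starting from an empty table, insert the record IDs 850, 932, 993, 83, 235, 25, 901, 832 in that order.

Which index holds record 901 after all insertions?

Insert 850: h=0, slot 0 empty => index 0.
Insert 932: h=14, slot 14 empty => index 14.
Insert 993: h=7, slot 7 empty => index 7.
Insert 83: h=15, slot 15 empty => index 15.
Insert 235: h=14, slots 14,15 occupied => index 1.
Insert 25: h=8, slot 8 empty => index 8.
Insert 901: h=0, slots 0,1 occupied => index 4.
Insert 832: h=16, slot 16 empty => index 16.
Table: [850, 235, -, -, 901, -, -, 993, 25, -, -, -, -, -, 932, 83, 832]

4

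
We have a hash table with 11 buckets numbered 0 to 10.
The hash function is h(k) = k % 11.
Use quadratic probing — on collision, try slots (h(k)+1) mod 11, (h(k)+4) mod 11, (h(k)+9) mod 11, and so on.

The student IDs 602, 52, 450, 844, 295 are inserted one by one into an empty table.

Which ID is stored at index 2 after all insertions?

602 hashes to 8; slot 8 is free → place at 8.
52 hashes to 8; 8 taken → place at 9.
450 hashes to 10; slot 10 is free → place at 10.
844 hashes to 8; 8,9 taken → place at 1.
295 hashes to 9; 9,10 taken → place at 2.
Table: [., 844, 295, ., ., ., ., ., 602, 52, 450]

295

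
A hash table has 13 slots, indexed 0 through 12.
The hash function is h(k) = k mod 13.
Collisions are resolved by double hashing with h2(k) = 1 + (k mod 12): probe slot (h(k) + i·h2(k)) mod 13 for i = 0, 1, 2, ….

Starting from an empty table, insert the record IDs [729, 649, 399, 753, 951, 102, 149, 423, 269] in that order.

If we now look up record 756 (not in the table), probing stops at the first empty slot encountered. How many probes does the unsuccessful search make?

2

729 hashes to 1; slot 1 is free -> place at 1.
649 hashes to 12; slot 12 is free -> place at 12.
399 hashes to 9; slot 9 is free -> place at 9.
753 hashes to 12, h2=10; 12,9 taken -> place at 6.
951 hashes to 2; slot 2 is free -> place at 2.
102 hashes to 11; slot 11 is free -> place at 11.
149 hashes to 6, h2=6; 6,12 taken -> place at 5.
423 hashes to 7; slot 7 is free -> place at 7.
269 hashes to 9, h2=6; 9,2 taken -> place at 8.
Table: [-, 729, 951, -, -, 149, 753, 423, 269, 399, -, 102, 649]
Lookup 756: h=2, h2=1, probe 2,3 → slot 3 empty, not found.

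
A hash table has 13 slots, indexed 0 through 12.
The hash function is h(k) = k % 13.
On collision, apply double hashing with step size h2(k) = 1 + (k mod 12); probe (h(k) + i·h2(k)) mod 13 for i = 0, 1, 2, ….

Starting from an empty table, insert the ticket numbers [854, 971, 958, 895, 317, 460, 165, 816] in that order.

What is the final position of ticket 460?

Insert 854: h=9, slot 9 empty -> index 9.
Insert 971: h=9, h2=12, slot 9 occupied -> index 8.
Insert 958: h=9, h2=11, slot 9 occupied -> index 7.
Insert 895: h=11, slot 11 empty -> index 11.
Insert 317: h=5, slot 5 empty -> index 5.
Insert 460: h=5, h2=5, slot 5 occupied -> index 10.
Insert 165: h=9, h2=10, slot 9 occupied -> index 6.
Insert 816: h=10, h2=1, slots 10,11 occupied -> index 12.
Table: [∅, ∅, ∅, ∅, ∅, 317, 165, 958, 971, 854, 460, 895, 816]

10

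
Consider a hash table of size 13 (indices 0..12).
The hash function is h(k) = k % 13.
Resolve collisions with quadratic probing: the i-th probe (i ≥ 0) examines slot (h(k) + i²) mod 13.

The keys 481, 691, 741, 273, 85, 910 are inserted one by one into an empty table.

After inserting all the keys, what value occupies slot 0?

481: h=0 → slot 0
691: h=2 → slot 2
741: h=0, probe 0,1 → slot 1
273: h=0, probe 0,1,4 → slot 4
85: h=7 → slot 7
910: h=0, probe 0,1,4,9 → slot 9
Table: [481, 741, 691, ., 273, ., ., 85, ., 910, ., ., .]

481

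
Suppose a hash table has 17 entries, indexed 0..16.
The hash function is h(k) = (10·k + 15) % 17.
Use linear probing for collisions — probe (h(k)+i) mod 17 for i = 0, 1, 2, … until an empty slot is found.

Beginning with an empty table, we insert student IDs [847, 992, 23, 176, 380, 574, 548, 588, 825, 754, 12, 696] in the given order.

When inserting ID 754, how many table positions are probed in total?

6

847: h=2 → slot 2
992: h=7 → slot 7
23: h=7, probe 7,8 → slot 8
176: h=7, probe 7,8,9 → slot 9
380: h=7, probe 7,8,9,10 → slot 10
574: h=9, probe 9,10,11 → slot 11
548: h=4 → slot 4
588: h=13 → slot 13
825: h=3 → slot 3
754: h=7, probe 7,8,9,10,11,12 → slot 12
12: h=16 → slot 16
696: h=5 → slot 5
Table: [-, -, 847, 825, 548, 696, -, 992, 23, 176, 380, 574, 754, 588, -, -, 12]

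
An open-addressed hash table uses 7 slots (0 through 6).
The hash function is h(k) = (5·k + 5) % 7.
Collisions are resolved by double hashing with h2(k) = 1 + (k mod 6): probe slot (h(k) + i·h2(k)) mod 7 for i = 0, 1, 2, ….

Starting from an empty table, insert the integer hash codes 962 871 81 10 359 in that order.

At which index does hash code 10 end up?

2

Insert 962: h=6, slot 6 empty => index 6.
Insert 871: h=6, h2=2, slot 6 occupied => index 1.
Insert 81: h=4, slot 4 empty => index 4.
Insert 10: h=6, h2=5, slots 6,4 occupied => index 2.
Insert 359: h=1, h2=6, slot 1 occupied => index 0.
Table: [359, 871, 10, ., 81, ., 962]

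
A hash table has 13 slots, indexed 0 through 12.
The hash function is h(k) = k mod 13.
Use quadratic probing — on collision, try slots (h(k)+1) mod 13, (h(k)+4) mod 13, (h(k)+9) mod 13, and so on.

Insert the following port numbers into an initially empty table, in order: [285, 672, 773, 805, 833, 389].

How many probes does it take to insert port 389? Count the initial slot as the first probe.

3

285: h=12 → slot 12
672: h=9 → slot 9
773: h=6 → slot 6
805: h=12, probe 12,0 → slot 0
833: h=1 → slot 1
389: h=12, probe 12,0,3 → slot 3
Table: [805, 833, —, 389, —, —, 773, —, —, 672, —, —, 285]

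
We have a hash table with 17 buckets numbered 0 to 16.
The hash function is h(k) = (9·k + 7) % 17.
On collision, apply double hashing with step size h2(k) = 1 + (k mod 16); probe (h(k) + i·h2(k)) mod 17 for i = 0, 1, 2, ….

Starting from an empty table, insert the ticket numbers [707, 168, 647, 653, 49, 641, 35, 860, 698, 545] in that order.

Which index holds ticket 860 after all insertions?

4

707 hashes to 12; slot 12 is free → place at 12.
168 hashes to 6; slot 6 is free → place at 6.
647 hashes to 16; slot 16 is free → place at 16.
653 hashes to 2; slot 2 is free → place at 2.
49 hashes to 6, h2=2; 6 taken → place at 8.
641 hashes to 13; slot 13 is free → place at 13.
35 hashes to 16, h2=4; 16 taken → place at 3.
860 hashes to 12, h2=13; 12,8 taken → place at 4.
698 hashes to 16, h2=11; 16 taken → place at 10.
545 hashes to 16, h2=2; 16 taken → place at 1.
Table: [_, 545, 653, 35, 860, _, 168, _, 49, _, 698, _, 707, 641, _, _, 647]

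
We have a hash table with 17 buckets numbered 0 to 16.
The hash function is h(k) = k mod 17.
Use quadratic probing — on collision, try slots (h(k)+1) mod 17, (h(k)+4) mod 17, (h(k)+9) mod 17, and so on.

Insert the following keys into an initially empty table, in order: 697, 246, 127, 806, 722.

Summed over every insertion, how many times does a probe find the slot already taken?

Insert 697: h=0, slot 0 empty → index 0.
Insert 246: h=8, slot 8 empty → index 8.
Insert 127: h=8, slot 8 occupied → index 9.
Insert 806: h=7, slot 7 empty → index 7.
Insert 722: h=8, slots 8,9 occupied → index 12.
Table: [697, —, —, —, —, —, —, 806, 246, 127, —, —, 722, —, —, —, —]

3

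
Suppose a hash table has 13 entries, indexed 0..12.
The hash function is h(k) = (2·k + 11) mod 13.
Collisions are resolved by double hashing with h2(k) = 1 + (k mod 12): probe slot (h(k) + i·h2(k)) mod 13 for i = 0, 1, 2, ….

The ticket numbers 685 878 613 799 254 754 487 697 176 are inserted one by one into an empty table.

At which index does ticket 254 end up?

5

Insert 685: h=3, slot 3 empty => index 3.
Insert 878: h=12, slot 12 empty => index 12.
Insert 613: h=2, slot 2 empty => index 2.
Insert 799: h=10, slot 10 empty => index 10.
Insert 254: h=12, h2=3, slots 12,2 occupied => index 5.
Insert 754: h=11, slot 11 empty => index 11.
Insert 487: h=10, h2=8, slots 10,5 occupied => index 0.
Insert 697: h=1, slot 1 empty => index 1.
Insert 176: h=12, h2=9, slot 12 occupied => index 8.
Table: [487, 697, 613, 685, -, 254, -, -, 176, -, 799, 754, 878]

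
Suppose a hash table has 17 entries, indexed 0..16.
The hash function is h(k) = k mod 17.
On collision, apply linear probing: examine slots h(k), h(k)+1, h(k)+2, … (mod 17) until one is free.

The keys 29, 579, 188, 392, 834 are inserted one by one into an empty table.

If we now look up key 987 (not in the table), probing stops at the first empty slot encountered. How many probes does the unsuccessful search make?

29 hashes to 12; slot 12 is free -> place at 12.
579 hashes to 1; slot 1 is free -> place at 1.
188 hashes to 1; 1 taken -> place at 2.
392 hashes to 1; 1,2 taken -> place at 3.
834 hashes to 1; 1,2,3 taken -> place at 4.
Table: [—, 579, 188, 392, 834, —, —, —, —, —, —, —, 29, —, —, —, —]
Lookup 987: h=1, probe 1,2,3,4,5 → slot 5 empty, not found.

5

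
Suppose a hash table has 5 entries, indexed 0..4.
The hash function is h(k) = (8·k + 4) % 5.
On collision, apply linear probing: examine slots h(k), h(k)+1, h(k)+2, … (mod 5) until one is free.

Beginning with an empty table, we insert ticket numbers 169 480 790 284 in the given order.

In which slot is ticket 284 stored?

Insert 169: h=1, slot 1 empty → index 1.
Insert 480: h=4, slot 4 empty → index 4.
Insert 790: h=4, slot 4 occupied → index 0.
Insert 284: h=1, slot 1 occupied → index 2.
Table: [790, 169, 284, -, 480]

2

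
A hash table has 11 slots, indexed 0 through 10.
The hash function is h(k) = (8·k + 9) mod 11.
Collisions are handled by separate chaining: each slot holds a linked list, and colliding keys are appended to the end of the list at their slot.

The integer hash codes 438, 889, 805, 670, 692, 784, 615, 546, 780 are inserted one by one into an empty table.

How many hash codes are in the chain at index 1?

Insert 438: h=4, bucket 4 empty → new chain.
Insert 889: h=4, bucket 4 nonempty → append to chain.
Insert 805: h=3, bucket 3 empty → new chain.
Insert 670: h=1, bucket 1 empty → new chain.
Insert 692: h=1, bucket 1 nonempty → append to chain.
Insert 784: h=0, bucket 0 empty → new chain.
Insert 615: h=1, bucket 1 nonempty → append to chain.
Insert 546: h=10, bucket 10 empty → new chain.
Insert 780: h=1, bucket 1 nonempty → append to chain.
Final buckets:
0: 784
1: 670 -> 692 -> 615 -> 780
2: -
3: 805
4: 438 -> 889
5: -
6: -
7: -
8: -
9: -
10: 546

4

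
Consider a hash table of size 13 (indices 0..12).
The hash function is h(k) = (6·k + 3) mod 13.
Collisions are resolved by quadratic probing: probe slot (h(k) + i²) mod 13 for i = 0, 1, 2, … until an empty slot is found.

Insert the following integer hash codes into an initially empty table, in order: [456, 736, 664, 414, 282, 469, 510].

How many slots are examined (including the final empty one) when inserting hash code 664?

2

456: h=9 → slot 9
736: h=12 → slot 12
664: h=9, probe 9,10 → slot 10
414: h=4 → slot 4
282: h=5 → slot 5
469: h=9, probe 9,10,0 → slot 0
510: h=8 → slot 8
Table: [469, -, -, -, 414, 282, -, -, 510, 456, 664, -, 736]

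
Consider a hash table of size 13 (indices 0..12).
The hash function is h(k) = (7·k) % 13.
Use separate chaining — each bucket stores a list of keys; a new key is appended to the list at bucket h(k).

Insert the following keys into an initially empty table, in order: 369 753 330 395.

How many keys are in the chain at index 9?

369 -> bucket 9
753 -> bucket 6
330 -> bucket 9 (collision)
395 -> bucket 9 (collision)
Final buckets:
0: _
1: _
2: _
3: _
4: _
5: _
6: 753
7: _
8: _
9: 369 -> 330 -> 395
10: _
11: _
12: _

3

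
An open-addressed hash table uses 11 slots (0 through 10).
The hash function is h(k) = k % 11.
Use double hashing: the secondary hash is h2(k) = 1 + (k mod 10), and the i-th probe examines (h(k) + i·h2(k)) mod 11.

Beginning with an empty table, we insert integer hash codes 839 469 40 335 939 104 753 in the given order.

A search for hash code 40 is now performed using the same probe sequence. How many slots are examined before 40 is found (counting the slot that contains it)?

2

839: h=3 => slot 3
469: h=7 => slot 7
40: h=7, h2=1, probe 7,8 => slot 8
335: h=5 => slot 5
939: h=4 => slot 4
104: h=5, h2=5, probe 5,10 => slot 10
753: h=5, h2=4, probe 5,9 => slot 9
Table: [., ., ., 839, 939, 335, ., 469, 40, 753, 104]
Lookup 40: h=7, h2=1, probe 7,8 → found at 8.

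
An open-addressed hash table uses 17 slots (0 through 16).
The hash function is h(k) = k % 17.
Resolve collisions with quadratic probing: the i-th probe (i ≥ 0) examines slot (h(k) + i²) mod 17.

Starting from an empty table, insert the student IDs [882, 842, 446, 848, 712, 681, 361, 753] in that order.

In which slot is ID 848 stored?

16

882: h=15 -> slot 15
842: h=9 -> slot 9
446: h=4 -> slot 4
848: h=15, probe 15,16 -> slot 16
712: h=15, probe 15,16,2 -> slot 2
681: h=1 -> slot 1
361: h=4, probe 4,5 -> slot 5
753: h=5, probe 5,6 -> slot 6
Table: [., 681, 712, ., 446, 361, 753, ., ., 842, ., ., ., ., ., 882, 848]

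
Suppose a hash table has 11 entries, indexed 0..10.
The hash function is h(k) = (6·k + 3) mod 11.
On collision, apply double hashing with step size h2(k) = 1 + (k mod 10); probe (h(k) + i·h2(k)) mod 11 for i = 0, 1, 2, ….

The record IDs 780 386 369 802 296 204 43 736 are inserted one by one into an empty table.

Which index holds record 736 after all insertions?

780 hashes to 8; slot 8 is free => place at 8.
386 hashes to 9; slot 9 is free => place at 9.
369 hashes to 6; slot 6 is free => place at 6.
802 hashes to 8, h2=3; 8 taken => place at 0.
296 hashes to 8, h2=7; 8 taken => place at 4.
204 hashes to 6, h2=5; 6,0 taken => place at 5.
43 hashes to 8, h2=4; 8 taken => place at 1.
736 hashes to 8, h2=7; 8,4,0 taken => place at 7.
Table: [802, 43, -, -, 296, 204, 369, 736, 780, 386, -]

7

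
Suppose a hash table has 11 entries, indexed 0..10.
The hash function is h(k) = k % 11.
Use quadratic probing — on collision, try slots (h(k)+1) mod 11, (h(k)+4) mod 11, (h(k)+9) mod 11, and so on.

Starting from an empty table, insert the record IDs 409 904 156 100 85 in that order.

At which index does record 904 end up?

409 hashes to 2; slot 2 is free => place at 2.
904 hashes to 2; 2 taken => place at 3.
156 hashes to 2; 2,3 taken => place at 6.
100 hashes to 1; slot 1 is free => place at 1.
85 hashes to 8; slot 8 is free => place at 8.
Table: [∅, 100, 409, 904, ∅, ∅, 156, ∅, 85, ∅, ∅]

3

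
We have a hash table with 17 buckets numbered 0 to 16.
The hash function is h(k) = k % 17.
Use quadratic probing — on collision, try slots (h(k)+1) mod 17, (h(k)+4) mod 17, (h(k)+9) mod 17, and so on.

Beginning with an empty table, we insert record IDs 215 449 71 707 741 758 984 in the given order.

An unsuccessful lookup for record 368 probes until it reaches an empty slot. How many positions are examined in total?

2

215: h=11 → slot 11
449: h=7 → slot 7
71: h=3 → slot 3
707: h=10 → slot 10
741: h=10, probe 10,11,14 → slot 14
758: h=10, probe 10,11,14,2 → slot 2
984: h=15 → slot 15
Table: [_, _, 758, 71, _, _, _, 449, _, _, 707, 215, _, _, 741, 984, _]
Lookup 368: h=11, probe 11,12 → slot 12 empty, not found.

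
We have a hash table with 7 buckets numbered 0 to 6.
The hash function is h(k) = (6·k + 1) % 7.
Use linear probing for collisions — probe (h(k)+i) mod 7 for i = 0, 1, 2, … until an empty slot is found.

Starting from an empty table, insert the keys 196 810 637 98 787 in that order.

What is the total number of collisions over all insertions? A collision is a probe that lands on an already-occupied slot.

Insert 196: h=1, slot 1 empty -> index 1.
Insert 810: h=3, slot 3 empty -> index 3.
Insert 637: h=1, slot 1 occupied -> index 2.
Insert 98: h=1, slots 1,2,3 occupied -> index 4.
Insert 787: h=5, slot 5 empty -> index 5.
Table: [∅, 196, 637, 810, 98, 787, ∅]

4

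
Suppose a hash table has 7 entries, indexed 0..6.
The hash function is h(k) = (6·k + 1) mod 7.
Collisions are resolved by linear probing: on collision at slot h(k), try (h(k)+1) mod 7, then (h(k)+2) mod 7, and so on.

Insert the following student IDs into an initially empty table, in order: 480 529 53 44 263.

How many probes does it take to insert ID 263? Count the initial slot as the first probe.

5

480: h=4 -> slot 4
529: h=4, probe 4,5 -> slot 5
53: h=4, probe 4,5,6 -> slot 6
44: h=6, probe 6,0 -> slot 0
263: h=4, probe 4,5,6,0,1 -> slot 1
Table: [44, 263, —, —, 480, 529, 53]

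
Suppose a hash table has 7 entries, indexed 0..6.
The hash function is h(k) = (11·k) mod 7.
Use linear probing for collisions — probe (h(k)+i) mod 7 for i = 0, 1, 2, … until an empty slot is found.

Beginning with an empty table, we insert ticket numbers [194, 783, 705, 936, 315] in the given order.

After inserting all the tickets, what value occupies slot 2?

315

194 hashes to 6; slot 6 is free -> place at 6.
783 hashes to 3; slot 3 is free -> place at 3.
705 hashes to 6; 6 taken -> place at 0.
936 hashes to 6; 6,0 taken -> place at 1.
315 hashes to 0; 0,1 taken -> place at 2.
Table: [705, 936, 315, 783, -, -, 194]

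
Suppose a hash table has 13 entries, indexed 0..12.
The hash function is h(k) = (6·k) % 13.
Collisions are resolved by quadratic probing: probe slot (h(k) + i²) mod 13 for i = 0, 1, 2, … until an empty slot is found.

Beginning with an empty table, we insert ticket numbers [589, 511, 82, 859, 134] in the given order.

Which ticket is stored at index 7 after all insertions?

Insert 589: h=11, slot 11 empty → index 11.
Insert 511: h=11, slot 11 occupied → index 12.
Insert 82: h=11, slots 11,12 occupied → index 2.
Insert 859: h=6, slot 6 empty → index 6.
Insert 134: h=11, slots 11,12,2 occupied → index 7.
Table: [∅, ∅, 82, ∅, ∅, ∅, 859, 134, ∅, ∅, ∅, 589, 511]

134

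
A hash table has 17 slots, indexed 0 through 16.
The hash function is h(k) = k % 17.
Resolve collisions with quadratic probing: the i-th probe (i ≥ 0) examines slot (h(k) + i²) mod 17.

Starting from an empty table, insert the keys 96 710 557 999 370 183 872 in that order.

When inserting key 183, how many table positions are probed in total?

5

96 hashes to 11; slot 11 is free → place at 11.
710 hashes to 13; slot 13 is free → place at 13.
557 hashes to 13; 13 taken → place at 14.
999 hashes to 13; 13,14 taken → place at 0.
370 hashes to 13; 13,14,0 taken → place at 5.
183 hashes to 13; 13,14,0,5 taken → place at 12.
872 hashes to 5; 5 taken → place at 6.
Table: [999, ∅, ∅, ∅, ∅, 370, 872, ∅, ∅, ∅, ∅, 96, 183, 710, 557, ∅, ∅]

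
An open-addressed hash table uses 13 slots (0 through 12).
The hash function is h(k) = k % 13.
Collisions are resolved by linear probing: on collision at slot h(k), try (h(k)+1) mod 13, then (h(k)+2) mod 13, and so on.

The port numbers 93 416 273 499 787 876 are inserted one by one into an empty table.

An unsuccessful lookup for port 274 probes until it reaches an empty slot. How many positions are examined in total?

93: h=2 → slot 2
416: h=0 → slot 0
273: h=0, probe 0,1 → slot 1
499: h=5 → slot 5
787: h=7 → slot 7
876: h=5, probe 5,6 → slot 6
Table: [416, 273, 93, ., ., 499, 876, 787, ., ., ., ., .]
Lookup 274: h=1, probe 1,2,3 → slot 3 empty, not found.

3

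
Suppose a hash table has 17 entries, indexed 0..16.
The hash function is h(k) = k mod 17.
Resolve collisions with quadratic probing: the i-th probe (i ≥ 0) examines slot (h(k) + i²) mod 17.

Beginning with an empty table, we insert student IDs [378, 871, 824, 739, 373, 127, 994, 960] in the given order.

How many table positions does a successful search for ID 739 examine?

2

378: h=4 -> slot 4
871: h=4, probe 4,5 -> slot 5
824: h=8 -> slot 8
739: h=8, probe 8,9 -> slot 9
373: h=16 -> slot 16
127: h=8, probe 8,9,12 -> slot 12
994: h=8, probe 8,9,12,0 -> slot 0
960: h=8, probe 8,9,12,0,7 -> slot 7
Table: [994, —, —, —, 378, 871, —, 960, 824, 739, —, —, 127, —, —, —, 373]
Lookup 739: h=8, probe 8,9 → found at 9.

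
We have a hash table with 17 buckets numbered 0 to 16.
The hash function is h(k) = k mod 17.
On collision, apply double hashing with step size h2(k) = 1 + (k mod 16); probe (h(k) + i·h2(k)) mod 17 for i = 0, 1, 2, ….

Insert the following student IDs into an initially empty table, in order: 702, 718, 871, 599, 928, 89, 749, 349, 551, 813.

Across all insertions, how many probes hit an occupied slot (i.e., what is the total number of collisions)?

Insert 702: h=5, slot 5 empty => index 5.
Insert 718: h=4, slot 4 empty => index 4.
Insert 871: h=4, h2=8, slot 4 occupied => index 12.
Insert 599: h=4, h2=8, slots 4,12 occupied => index 3.
Insert 928: h=10, slot 10 empty => index 10.
Insert 89: h=4, h2=10, slot 4 occupied => index 14.
Insert 749: h=1, slot 1 empty => index 1.
Insert 349: h=9, slot 9 empty => index 9.
Insert 551: h=7, slot 7 empty => index 7.
Insert 813: h=14, h2=14, slot 14 occupied => index 11.
Table: [∅, 749, ∅, 599, 718, 702, ∅, 551, ∅, 349, 928, 813, 871, ∅, 89, ∅, ∅]

5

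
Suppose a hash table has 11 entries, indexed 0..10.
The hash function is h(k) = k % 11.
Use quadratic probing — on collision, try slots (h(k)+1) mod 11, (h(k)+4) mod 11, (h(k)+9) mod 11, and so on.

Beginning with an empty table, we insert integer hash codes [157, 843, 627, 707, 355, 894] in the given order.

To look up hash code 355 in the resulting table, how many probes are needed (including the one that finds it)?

157: h=3 → slot 3
843: h=7 → slot 7
627: h=0 → slot 0
707: h=3, probe 3,4 → slot 4
355: h=3, probe 3,4,7,1 → slot 1
894: h=3, probe 3,4,7,1,8 → slot 8
Table: [627, 355, -, 157, 707, -, -, 843, 894, -, -]
Lookup 355: h=3, probe 3,4,7,1 → found at 1.

4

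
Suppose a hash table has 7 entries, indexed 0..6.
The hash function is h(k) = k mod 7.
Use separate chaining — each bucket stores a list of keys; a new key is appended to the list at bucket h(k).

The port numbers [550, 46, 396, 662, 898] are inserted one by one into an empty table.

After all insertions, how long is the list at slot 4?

Insert 550: h=4, bucket 4 empty → new chain.
Insert 46: h=4, bucket 4 nonempty → append to chain.
Insert 396: h=4, bucket 4 nonempty → append to chain.
Insert 662: h=4, bucket 4 nonempty → append to chain.
Insert 898: h=2, bucket 2 empty → new chain.
Final buckets:
0: _
1: _
2: 898
3: _
4: 550 -> 46 -> 396 -> 662
5: _
6: _

4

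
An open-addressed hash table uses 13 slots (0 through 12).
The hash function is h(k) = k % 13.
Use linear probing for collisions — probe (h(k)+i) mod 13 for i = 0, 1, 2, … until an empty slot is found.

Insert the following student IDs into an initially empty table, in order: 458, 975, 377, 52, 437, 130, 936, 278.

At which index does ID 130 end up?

4

458 hashes to 3; slot 3 is free => place at 3.
975 hashes to 0; slot 0 is free => place at 0.
377 hashes to 0; 0 taken => place at 1.
52 hashes to 0; 0,1 taken => place at 2.
437 hashes to 8; slot 8 is free => place at 8.
130 hashes to 0; 0,1,2,3 taken => place at 4.
936 hashes to 0; 0,1,2,3,4 taken => place at 5.
278 hashes to 5; 5 taken => place at 6.
Table: [975, 377, 52, 458, 130, 936, 278, ∅, 437, ∅, ∅, ∅, ∅]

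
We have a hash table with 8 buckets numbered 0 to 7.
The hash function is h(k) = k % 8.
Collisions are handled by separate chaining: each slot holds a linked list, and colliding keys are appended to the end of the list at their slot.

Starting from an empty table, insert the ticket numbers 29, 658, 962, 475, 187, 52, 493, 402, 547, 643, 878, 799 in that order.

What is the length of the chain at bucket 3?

Insert 29: h=5, bucket 5 empty -> new chain.
Insert 658: h=2, bucket 2 empty -> new chain.
Insert 962: h=2, bucket 2 nonempty -> append to chain.
Insert 475: h=3, bucket 3 empty -> new chain.
Insert 187: h=3, bucket 3 nonempty -> append to chain.
Insert 52: h=4, bucket 4 empty -> new chain.
Insert 493: h=5, bucket 5 nonempty -> append to chain.
Insert 402: h=2, bucket 2 nonempty -> append to chain.
Insert 547: h=3, bucket 3 nonempty -> append to chain.
Insert 643: h=3, bucket 3 nonempty -> append to chain.
Insert 878: h=6, bucket 6 empty -> new chain.
Insert 799: h=7, bucket 7 empty -> new chain.
Final buckets:
0: .
1: .
2: 658 -> 962 -> 402
3: 475 -> 187 -> 547 -> 643
4: 52
5: 29 -> 493
6: 878
7: 799

4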